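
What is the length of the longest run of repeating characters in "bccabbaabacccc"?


Input: "bccabbaabacccc"
Scanning for longest run:
  Position 1 ('c'): new char, reset run to 1
  Position 2 ('c'): continues run of 'c', length=2
  Position 3 ('a'): new char, reset run to 1
  Position 4 ('b'): new char, reset run to 1
  Position 5 ('b'): continues run of 'b', length=2
  Position 6 ('a'): new char, reset run to 1
  Position 7 ('a'): continues run of 'a', length=2
  Position 8 ('b'): new char, reset run to 1
  Position 9 ('a'): new char, reset run to 1
  Position 10 ('c'): new char, reset run to 1
  Position 11 ('c'): continues run of 'c', length=2
  Position 12 ('c'): continues run of 'c', length=3
  Position 13 ('c'): continues run of 'c', length=4
Longest run: 'c' with length 4

4


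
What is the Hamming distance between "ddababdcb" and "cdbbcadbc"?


Comparing "ddababdcb" and "cdbbcadbc" position by position:
  Position 0: 'd' vs 'c' => differ
  Position 1: 'd' vs 'd' => same
  Position 2: 'a' vs 'b' => differ
  Position 3: 'b' vs 'b' => same
  Position 4: 'a' vs 'c' => differ
  Position 5: 'b' vs 'a' => differ
  Position 6: 'd' vs 'd' => same
  Position 7: 'c' vs 'b' => differ
  Position 8: 'b' vs 'c' => differ
Total differences (Hamming distance): 6

6


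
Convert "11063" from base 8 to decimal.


Input: "11063" in base 8
Positional expansion:
  Digit '1' (value 1) x 8^4 = 4096
  Digit '1' (value 1) x 8^3 = 512
  Digit '0' (value 0) x 8^2 = 0
  Digit '6' (value 6) x 8^1 = 48
  Digit '3' (value 3) x 8^0 = 3
Sum = 4659

4659


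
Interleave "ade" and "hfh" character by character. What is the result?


Interleaving "ade" and "hfh":
  Position 0: 'a' from first, 'h' from second => "ah"
  Position 1: 'd' from first, 'f' from second => "df"
  Position 2: 'e' from first, 'h' from second => "eh"
Result: ahdfeh

ahdfeh


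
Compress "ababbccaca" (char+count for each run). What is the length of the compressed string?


Input: ababbccaca
Runs:
  'a' x 1 => "a1"
  'b' x 1 => "b1"
  'a' x 1 => "a1"
  'b' x 2 => "b2"
  'c' x 2 => "c2"
  'a' x 1 => "a1"
  'c' x 1 => "c1"
  'a' x 1 => "a1"
Compressed: "a1b1a1b2c2a1c1a1"
Compressed length: 16

16


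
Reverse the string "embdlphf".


Input: embdlphf
Reading characters right to left:
  Position 7: 'f'
  Position 6: 'h'
  Position 5: 'p'
  Position 4: 'l'
  Position 3: 'd'
  Position 2: 'b'
  Position 1: 'm'
  Position 0: 'e'
Reversed: fhpldbme

fhpldbme


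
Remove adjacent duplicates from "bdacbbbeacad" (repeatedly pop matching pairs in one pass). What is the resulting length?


Input: bdacbbbeacad
Stack-based adjacent duplicate removal:
  Read 'b': push. Stack: b
  Read 'd': push. Stack: bd
  Read 'a': push. Stack: bda
  Read 'c': push. Stack: bdac
  Read 'b': push. Stack: bdacb
  Read 'b': matches stack top 'b' => pop. Stack: bdac
  Read 'b': push. Stack: bdacb
  Read 'e': push. Stack: bdacbe
  Read 'a': push. Stack: bdacbea
  Read 'c': push. Stack: bdacbeac
  Read 'a': push. Stack: bdacbeaca
  Read 'd': push. Stack: bdacbeacad
Final stack: "bdacbeacad" (length 10)

10


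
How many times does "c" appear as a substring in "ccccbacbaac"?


Searching for "c" in "ccccbacbaac"
Scanning each position:
  Position 0: "c" => MATCH
  Position 1: "c" => MATCH
  Position 2: "c" => MATCH
  Position 3: "c" => MATCH
  Position 4: "b" => no
  Position 5: "a" => no
  Position 6: "c" => MATCH
  Position 7: "b" => no
  Position 8: "a" => no
  Position 9: "a" => no
  Position 10: "c" => MATCH
Total occurrences: 6

6


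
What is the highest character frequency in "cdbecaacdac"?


Input: cdbecaacdac
Character counts:
  'a': 3
  'b': 1
  'c': 4
  'd': 2
  'e': 1
Maximum frequency: 4

4


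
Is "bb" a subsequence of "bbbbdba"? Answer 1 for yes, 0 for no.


Check if "bb" is a subsequence of "bbbbdba"
Greedy scan:
  Position 0 ('b'): matches sub[0] = 'b'
  Position 1 ('b'): matches sub[1] = 'b'
  Position 2 ('b'): no match needed
  Position 3 ('b'): no match needed
  Position 4 ('d'): no match needed
  Position 5 ('b'): no match needed
  Position 6 ('a'): no match needed
All 2 characters matched => is a subsequence

1


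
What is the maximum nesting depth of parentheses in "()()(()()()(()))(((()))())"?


Input: "()()(()()()(()))(((()))())"
Tracking depth:
  Position 0 '(': depth becomes 1
  Position 1 ')': depth becomes 0
  Position 2 '(': depth becomes 1
  Position 3 ')': depth becomes 0
  Position 4 '(': depth becomes 1
  Position 5 '(': depth becomes 2
  Position 6 ')': depth becomes 1
  Position 7 '(': depth becomes 2
  Position 8 ')': depth becomes 1
  Position 9 '(': depth becomes 2
  Position 10 ')': depth becomes 1
  Position 11 '(': depth becomes 2
  Position 12 '(': depth becomes 3
  Position 13 ')': depth becomes 2
  Position 14 ')': depth becomes 1
  Position 15 ')': depth becomes 0
  Position 16 '(': depth becomes 1
  Position 17 '(': depth becomes 2
  Position 18 '(': depth becomes 3
  Position 19 '(': depth becomes 4
  Position 20 ')': depth becomes 3
  Position 21 ')': depth becomes 2
  Position 22 ')': depth becomes 1
  Position 23 '(': depth becomes 2
  Position 24 ')': depth becomes 1
  Position 25 ')': depth becomes 0
Maximum depth reached: 4

4


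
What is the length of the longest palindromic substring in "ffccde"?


Input: "ffccde"
Checking substrings for palindromes:
  [0:2] "ff" (len 2) => palindrome
  [2:4] "cc" (len 2) => palindrome
Longest palindromic substring: "ff" with length 2

2


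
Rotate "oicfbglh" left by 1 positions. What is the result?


Input: "oicfbglh", rotate left by 1
First 1 characters: "o"
Remaining characters: "icfbglh"
Concatenate remaining + first: "icfbglh" + "o" = "icfbglho"

icfbglho


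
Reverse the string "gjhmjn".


Input: gjhmjn
Reading characters right to left:
  Position 5: 'n'
  Position 4: 'j'
  Position 3: 'm'
  Position 2: 'h'
  Position 1: 'j'
  Position 0: 'g'
Reversed: njmhjg

njmhjg


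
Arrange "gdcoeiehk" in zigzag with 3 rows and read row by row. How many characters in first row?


Zigzag "gdcoeiehk" into 3 rows:
Placing characters:
  'g' => row 0
  'd' => row 1
  'c' => row 2
  'o' => row 1
  'e' => row 0
  'i' => row 1
  'e' => row 2
  'h' => row 1
  'k' => row 0
Rows:
  Row 0: "gek"
  Row 1: "doih"
  Row 2: "ce"
First row length: 3

3


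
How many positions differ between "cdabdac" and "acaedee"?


Comparing "cdabdac" and "acaedee" position by position:
  Position 0: 'c' vs 'a' => DIFFER
  Position 1: 'd' vs 'c' => DIFFER
  Position 2: 'a' vs 'a' => same
  Position 3: 'b' vs 'e' => DIFFER
  Position 4: 'd' vs 'd' => same
  Position 5: 'a' vs 'e' => DIFFER
  Position 6: 'c' vs 'e' => DIFFER
Positions that differ: 5

5


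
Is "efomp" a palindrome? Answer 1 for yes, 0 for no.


Input: efomp
Reversed: pmofe
  Compare pos 0 ('e') with pos 4 ('p'): MISMATCH
  Compare pos 1 ('f') with pos 3 ('m'): MISMATCH
Result: not a palindrome

0


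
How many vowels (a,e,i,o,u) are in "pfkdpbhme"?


Input: pfkdpbhme
Checking each character:
  'p' at position 0: consonant
  'f' at position 1: consonant
  'k' at position 2: consonant
  'd' at position 3: consonant
  'p' at position 4: consonant
  'b' at position 5: consonant
  'h' at position 6: consonant
  'm' at position 7: consonant
  'e' at position 8: vowel (running total: 1)
Total vowels: 1

1


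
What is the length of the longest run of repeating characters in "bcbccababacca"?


Input: "bcbccababacca"
Scanning for longest run:
  Position 1 ('c'): new char, reset run to 1
  Position 2 ('b'): new char, reset run to 1
  Position 3 ('c'): new char, reset run to 1
  Position 4 ('c'): continues run of 'c', length=2
  Position 5 ('a'): new char, reset run to 1
  Position 6 ('b'): new char, reset run to 1
  Position 7 ('a'): new char, reset run to 1
  Position 8 ('b'): new char, reset run to 1
  Position 9 ('a'): new char, reset run to 1
  Position 10 ('c'): new char, reset run to 1
  Position 11 ('c'): continues run of 'c', length=2
  Position 12 ('a'): new char, reset run to 1
Longest run: 'c' with length 2

2


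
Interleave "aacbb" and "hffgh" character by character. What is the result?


Interleaving "aacbb" and "hffgh":
  Position 0: 'a' from first, 'h' from second => "ah"
  Position 1: 'a' from first, 'f' from second => "af"
  Position 2: 'c' from first, 'f' from second => "cf"
  Position 3: 'b' from first, 'g' from second => "bg"
  Position 4: 'b' from first, 'h' from second => "bh"
Result: ahafcfbgbh

ahafcfbgbh


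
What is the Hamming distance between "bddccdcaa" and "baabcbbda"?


Comparing "bddccdcaa" and "baabcbbda" position by position:
  Position 0: 'b' vs 'b' => same
  Position 1: 'd' vs 'a' => differ
  Position 2: 'd' vs 'a' => differ
  Position 3: 'c' vs 'b' => differ
  Position 4: 'c' vs 'c' => same
  Position 5: 'd' vs 'b' => differ
  Position 6: 'c' vs 'b' => differ
  Position 7: 'a' vs 'd' => differ
  Position 8: 'a' vs 'a' => same
Total differences (Hamming distance): 6

6


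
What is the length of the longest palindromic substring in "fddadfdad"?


Input: "fddadfdad"
Checking substrings for palindromes:
  [2:9] "dadfdad" (len 7) => palindrome
  [3:8] "adfda" (len 5) => palindrome
  [2:5] "dad" (len 3) => palindrome
  [4:7] "dfd" (len 3) => palindrome
  [6:9] "dad" (len 3) => palindrome
  [1:3] "dd" (len 2) => palindrome
Longest palindromic substring: "dadfdad" with length 7

7


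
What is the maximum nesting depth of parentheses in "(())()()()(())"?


Input: "(())()()()(())"
Tracking depth:
  Position 0 '(': depth becomes 1
  Position 1 '(': depth becomes 2
  Position 2 ')': depth becomes 1
  Position 3 ')': depth becomes 0
  Position 4 '(': depth becomes 1
  Position 5 ')': depth becomes 0
  Position 6 '(': depth becomes 1
  Position 7 ')': depth becomes 0
  Position 8 '(': depth becomes 1
  Position 9 ')': depth becomes 0
  Position 10 '(': depth becomes 1
  Position 11 '(': depth becomes 2
  Position 12 ')': depth becomes 1
  Position 13 ')': depth becomes 0
Maximum depth reached: 2

2


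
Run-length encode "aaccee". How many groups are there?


Input: aaccee
Scanning for consecutive runs:
  Group 1: 'a' x 2 (positions 0-1)
  Group 2: 'c' x 2 (positions 2-3)
  Group 3: 'e' x 2 (positions 4-5)
Total groups: 3

3


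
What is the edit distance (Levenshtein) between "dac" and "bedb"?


Computing edit distance: "dac" -> "bedb"
DP table:
           b    e    d    b
      0    1    2    3    4
  d   1    1    2    2    3
  a   2    2    2    3    3
  c   3    3    3    3    4
Edit distance = dp[3][4] = 4

4


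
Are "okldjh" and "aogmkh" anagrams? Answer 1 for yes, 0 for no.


Strings: "okldjh", "aogmkh"
Sorted first:  dhjklo
Sorted second: aghkmo
Differ at position 0: 'd' vs 'a' => not anagrams

0


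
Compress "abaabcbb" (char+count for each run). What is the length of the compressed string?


Input: abaabcbb
Runs:
  'a' x 1 => "a1"
  'b' x 1 => "b1"
  'a' x 2 => "a2"
  'b' x 1 => "b1"
  'c' x 1 => "c1"
  'b' x 2 => "b2"
Compressed: "a1b1a2b1c1b2"
Compressed length: 12

12


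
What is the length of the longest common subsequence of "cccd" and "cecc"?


LCS of "cccd" and "cecc"
DP table:
           c    e    c    c
      0    0    0    0    0
  c   0    1    1    1    1
  c   0    1    1    2    2
  c   0    1    1    2    3
  d   0    1    1    2    3
LCS length = dp[4][4] = 3

3


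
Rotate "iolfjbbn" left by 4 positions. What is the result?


Input: "iolfjbbn", rotate left by 4
First 4 characters: "iolf"
Remaining characters: "jbbn"
Concatenate remaining + first: "jbbn" + "iolf" = "jbbniolf"

jbbniolf


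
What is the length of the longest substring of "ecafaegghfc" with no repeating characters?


Input: "ecafaegghfc"
Sliding window (track last position of each char):
  Position 0 ('e'): window [0,0] length 1 -- new best
  Position 1 ('c'): window [0,1] length 2 -- new best
  Position 2 ('a'): window [0,2] length 3 -- new best
  Position 3 ('f'): window [0,3] length 4 -- new best
  Position 4 ('a'): repeat (last at 2), move window start to 3
  Position 4 ('a'): window [3,4] length 2
  Position 5 ('e'): window [3,5] length 3
  Position 6 ('g'): window [3,6] length 4
  Position 7 ('g'): repeat (last at 6), move window start to 7
  Position 7 ('g'): window [7,7] length 1
  Position 8 ('h'): window [7,8] length 2
  Position 9 ('f'): window [7,9] length 3
  Position 10 ('c'): window [7,10] length 4
Longest substring with no repeats: "ecaf" with length 4

4


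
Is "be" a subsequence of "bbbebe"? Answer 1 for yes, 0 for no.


Check if "be" is a subsequence of "bbbebe"
Greedy scan:
  Position 0 ('b'): matches sub[0] = 'b'
  Position 1 ('b'): no match needed
  Position 2 ('b'): no match needed
  Position 3 ('e'): matches sub[1] = 'e'
  Position 4 ('b'): no match needed
  Position 5 ('e'): no match needed
All 2 characters matched => is a subsequence

1


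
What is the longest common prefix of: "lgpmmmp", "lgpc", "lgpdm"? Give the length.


Words: lgpmmmp, lgpc, lgpdm
  Position 0: all 'l' => match
  Position 1: all 'g' => match
  Position 2: all 'p' => match
  Position 3: ('m', 'c', 'd') => mismatch, stop
LCP = "lgp" (length 3)

3


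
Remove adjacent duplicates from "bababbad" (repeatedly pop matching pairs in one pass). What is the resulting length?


Input: bababbad
Stack-based adjacent duplicate removal:
  Read 'b': push. Stack: b
  Read 'a': push. Stack: ba
  Read 'b': push. Stack: bab
  Read 'a': push. Stack: baba
  Read 'b': push. Stack: babab
  Read 'b': matches stack top 'b' => pop. Stack: baba
  Read 'a': matches stack top 'a' => pop. Stack: bab
  Read 'd': push. Stack: babd
Final stack: "babd" (length 4)

4


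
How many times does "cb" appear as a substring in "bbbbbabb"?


Searching for "cb" in "bbbbbabb"
Scanning each position:
  Position 0: "bb" => no
  Position 1: "bb" => no
  Position 2: "bb" => no
  Position 3: "bb" => no
  Position 4: "ba" => no
  Position 5: "ab" => no
  Position 6: "bb" => no
Total occurrences: 0

0


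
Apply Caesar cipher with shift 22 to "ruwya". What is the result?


Caesar cipher: shift "ruwya" by 22
  'r' (pos 17) + 22 = pos 13 = 'n'
  'u' (pos 20) + 22 = pos 16 = 'q'
  'w' (pos 22) + 22 = pos 18 = 's'
  'y' (pos 24) + 22 = pos 20 = 'u'
  'a' (pos 0) + 22 = pos 22 = 'w'
Result: nqsuw

nqsuw


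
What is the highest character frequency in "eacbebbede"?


Input: eacbebbede
Character counts:
  'a': 1
  'b': 3
  'c': 1
  'd': 1
  'e': 4
Maximum frequency: 4

4


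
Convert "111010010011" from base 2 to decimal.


Input: "111010010011" in base 2
Positional expansion:
  Digit '1' (value 1) x 2^11 = 2048
  Digit '1' (value 1) x 2^10 = 1024
  Digit '1' (value 1) x 2^9 = 512
  Digit '0' (value 0) x 2^8 = 0
  Digit '1' (value 1) x 2^7 = 128
  Digit '0' (value 0) x 2^6 = 0
  Digit '0' (value 0) x 2^5 = 0
  Digit '1' (value 1) x 2^4 = 16
  Digit '0' (value 0) x 2^3 = 0
  Digit '0' (value 0) x 2^2 = 0
  Digit '1' (value 1) x 2^1 = 2
  Digit '1' (value 1) x 2^0 = 1
Sum = 3731

3731


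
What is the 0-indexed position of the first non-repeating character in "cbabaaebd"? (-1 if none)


Input: cbabaaebd
Character frequencies:
  'a': 3
  'b': 3
  'c': 1
  'd': 1
  'e': 1
Scanning left to right for freq == 1:
  Position 0 ('c'): unique! => answer = 0

0


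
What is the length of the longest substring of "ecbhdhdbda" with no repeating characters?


Input: "ecbhdhdbda"
Sliding window (track last position of each char):
  Position 0 ('e'): window [0,0] length 1 -- new best
  Position 1 ('c'): window [0,1] length 2 -- new best
  Position 2 ('b'): window [0,2] length 3 -- new best
  Position 3 ('h'): window [0,3] length 4 -- new best
  Position 4 ('d'): window [0,4] length 5 -- new best
  Position 5 ('h'): repeat (last at 3), move window start to 4
  Position 5 ('h'): window [4,5] length 2
  Position 6 ('d'): repeat (last at 4), move window start to 5
  Position 6 ('d'): window [5,6] length 2
  Position 7 ('b'): window [5,7] length 3
  Position 8 ('d'): repeat (last at 6), move window start to 7
  Position 8 ('d'): window [7,8] length 2
  Position 9 ('a'): window [7,9] length 3
Longest substring with no repeats: "ecbhd" with length 5

5


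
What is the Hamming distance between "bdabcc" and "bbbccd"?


Comparing "bdabcc" and "bbbccd" position by position:
  Position 0: 'b' vs 'b' => same
  Position 1: 'd' vs 'b' => differ
  Position 2: 'a' vs 'b' => differ
  Position 3: 'b' vs 'c' => differ
  Position 4: 'c' vs 'c' => same
  Position 5: 'c' vs 'd' => differ
Total differences (Hamming distance): 4

4


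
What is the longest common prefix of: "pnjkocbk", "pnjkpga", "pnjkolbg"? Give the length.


Words: pnjkocbk, pnjkpga, pnjkolbg
  Position 0: all 'p' => match
  Position 1: all 'n' => match
  Position 2: all 'j' => match
  Position 3: all 'k' => match
  Position 4: ('o', 'p', 'o') => mismatch, stop
LCP = "pnjk" (length 4)

4


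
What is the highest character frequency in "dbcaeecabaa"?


Input: dbcaeecabaa
Character counts:
  'a': 4
  'b': 2
  'c': 2
  'd': 1
  'e': 2
Maximum frequency: 4

4


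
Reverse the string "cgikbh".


Input: cgikbh
Reading characters right to left:
  Position 5: 'h'
  Position 4: 'b'
  Position 3: 'k'
  Position 2: 'i'
  Position 1: 'g'
  Position 0: 'c'
Reversed: hbkigc

hbkigc


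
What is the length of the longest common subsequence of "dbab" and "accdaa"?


LCS of "dbab" and "accdaa"
DP table:
           a    c    c    d    a    a
      0    0    0    0    0    0    0
  d   0    0    0    0    1    1    1
  b   0    0    0    0    1    1    1
  a   0    1    1    1    1    2    2
  b   0    1    1    1    1    2    2
LCS length = dp[4][6] = 2

2


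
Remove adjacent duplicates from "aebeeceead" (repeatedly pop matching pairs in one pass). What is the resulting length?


Input: aebeeceead
Stack-based adjacent duplicate removal:
  Read 'a': push. Stack: a
  Read 'e': push. Stack: ae
  Read 'b': push. Stack: aeb
  Read 'e': push. Stack: aebe
  Read 'e': matches stack top 'e' => pop. Stack: aeb
  Read 'c': push. Stack: aebc
  Read 'e': push. Stack: aebce
  Read 'e': matches stack top 'e' => pop. Stack: aebc
  Read 'a': push. Stack: aebca
  Read 'd': push. Stack: aebcad
Final stack: "aebcad" (length 6)

6


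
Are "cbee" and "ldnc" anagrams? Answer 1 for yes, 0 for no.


Strings: "cbee", "ldnc"
Sorted first:  bcee
Sorted second: cdln
Differ at position 0: 'b' vs 'c' => not anagrams

0


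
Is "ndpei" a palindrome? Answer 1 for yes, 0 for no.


Input: ndpei
Reversed: iepdn
  Compare pos 0 ('n') with pos 4 ('i'): MISMATCH
  Compare pos 1 ('d') with pos 3 ('e'): MISMATCH
Result: not a palindrome

0


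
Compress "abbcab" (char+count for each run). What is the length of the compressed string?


Input: abbcab
Runs:
  'a' x 1 => "a1"
  'b' x 2 => "b2"
  'c' x 1 => "c1"
  'a' x 1 => "a1"
  'b' x 1 => "b1"
Compressed: "a1b2c1a1b1"
Compressed length: 10

10


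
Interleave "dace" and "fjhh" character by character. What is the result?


Interleaving "dace" and "fjhh":
  Position 0: 'd' from first, 'f' from second => "df"
  Position 1: 'a' from first, 'j' from second => "aj"
  Position 2: 'c' from first, 'h' from second => "ch"
  Position 3: 'e' from first, 'h' from second => "eh"
Result: dfajcheh

dfajcheh


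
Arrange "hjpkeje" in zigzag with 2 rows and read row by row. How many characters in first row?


Zigzag "hjpkeje" into 2 rows:
Placing characters:
  'h' => row 0
  'j' => row 1
  'p' => row 0
  'k' => row 1
  'e' => row 0
  'j' => row 1
  'e' => row 0
Rows:
  Row 0: "hpee"
  Row 1: "jkj"
First row length: 4

4


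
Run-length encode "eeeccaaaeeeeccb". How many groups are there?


Input: eeeccaaaeeeeccb
Scanning for consecutive runs:
  Group 1: 'e' x 3 (positions 0-2)
  Group 2: 'c' x 2 (positions 3-4)
  Group 3: 'a' x 3 (positions 5-7)
  Group 4: 'e' x 4 (positions 8-11)
  Group 5: 'c' x 2 (positions 12-13)
  Group 6: 'b' x 1 (positions 14-14)
Total groups: 6

6


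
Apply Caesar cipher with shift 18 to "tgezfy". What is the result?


Caesar cipher: shift "tgezfy" by 18
  't' (pos 19) + 18 = pos 11 = 'l'
  'g' (pos 6) + 18 = pos 24 = 'y'
  'e' (pos 4) + 18 = pos 22 = 'w'
  'z' (pos 25) + 18 = pos 17 = 'r'
  'f' (pos 5) + 18 = pos 23 = 'x'
  'y' (pos 24) + 18 = pos 16 = 'q'
Result: lywrxq

lywrxq


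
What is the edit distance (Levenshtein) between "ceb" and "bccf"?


Computing edit distance: "ceb" -> "bccf"
DP table:
           b    c    c    f
      0    1    2    3    4
  c   1    1    1    2    3
  e   2    2    2    2    3
  b   3    2    3    3    3
Edit distance = dp[3][4] = 3

3


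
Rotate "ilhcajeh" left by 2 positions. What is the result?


Input: "ilhcajeh", rotate left by 2
First 2 characters: "il"
Remaining characters: "hcajeh"
Concatenate remaining + first: "hcajeh" + "il" = "hcajehil"

hcajehil


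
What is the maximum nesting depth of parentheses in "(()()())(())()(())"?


Input: "(()()())(())()(())"
Tracking depth:
  Position 0 '(': depth becomes 1
  Position 1 '(': depth becomes 2
  Position 2 ')': depth becomes 1
  Position 3 '(': depth becomes 2
  Position 4 ')': depth becomes 1
  Position 5 '(': depth becomes 2
  Position 6 ')': depth becomes 1
  Position 7 ')': depth becomes 0
  Position 8 '(': depth becomes 1
  Position 9 '(': depth becomes 2
  Position 10 ')': depth becomes 1
  Position 11 ')': depth becomes 0
  Position 12 '(': depth becomes 1
  Position 13 ')': depth becomes 0
  Position 14 '(': depth becomes 1
  Position 15 '(': depth becomes 2
  Position 16 ')': depth becomes 1
  Position 17 ')': depth becomes 0
Maximum depth reached: 2

2


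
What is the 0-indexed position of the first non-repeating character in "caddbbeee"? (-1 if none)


Input: caddbbeee
Character frequencies:
  'a': 1
  'b': 2
  'c': 1
  'd': 2
  'e': 3
Scanning left to right for freq == 1:
  Position 0 ('c'): unique! => answer = 0

0


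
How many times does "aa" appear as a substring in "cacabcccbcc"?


Searching for "aa" in "cacabcccbcc"
Scanning each position:
  Position 0: "ca" => no
  Position 1: "ac" => no
  Position 2: "ca" => no
  Position 3: "ab" => no
  Position 4: "bc" => no
  Position 5: "cc" => no
  Position 6: "cc" => no
  Position 7: "cb" => no
  Position 8: "bc" => no
  Position 9: "cc" => no
Total occurrences: 0

0


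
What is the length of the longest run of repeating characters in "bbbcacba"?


Input: "bbbcacba"
Scanning for longest run:
  Position 1 ('b'): continues run of 'b', length=2
  Position 2 ('b'): continues run of 'b', length=3
  Position 3 ('c'): new char, reset run to 1
  Position 4 ('a'): new char, reset run to 1
  Position 5 ('c'): new char, reset run to 1
  Position 6 ('b'): new char, reset run to 1
  Position 7 ('a'): new char, reset run to 1
Longest run: 'b' with length 3

3


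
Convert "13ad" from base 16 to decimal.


Input: "13ad" in base 16
Positional expansion:
  Digit '1' (value 1) x 16^3 = 4096
  Digit '3' (value 3) x 16^2 = 768
  Digit 'a' (value 10) x 16^1 = 160
  Digit 'd' (value 13) x 16^0 = 13
Sum = 5037

5037


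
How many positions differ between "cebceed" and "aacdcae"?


Comparing "cebceed" and "aacdcae" position by position:
  Position 0: 'c' vs 'a' => DIFFER
  Position 1: 'e' vs 'a' => DIFFER
  Position 2: 'b' vs 'c' => DIFFER
  Position 3: 'c' vs 'd' => DIFFER
  Position 4: 'e' vs 'c' => DIFFER
  Position 5: 'e' vs 'a' => DIFFER
  Position 6: 'd' vs 'e' => DIFFER
Positions that differ: 7

7


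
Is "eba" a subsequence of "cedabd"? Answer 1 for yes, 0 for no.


Check if "eba" is a subsequence of "cedabd"
Greedy scan:
  Position 0 ('c'): no match needed
  Position 1 ('e'): matches sub[0] = 'e'
  Position 2 ('d'): no match needed
  Position 3 ('a'): no match needed
  Position 4 ('b'): matches sub[1] = 'b'
  Position 5 ('d'): no match needed
Only matched 2/3 characters => not a subsequence

0


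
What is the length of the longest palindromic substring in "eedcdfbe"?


Input: "eedcdfbe"
Checking substrings for palindromes:
  [2:5] "dcd" (len 3) => palindrome
  [0:2] "ee" (len 2) => palindrome
Longest palindromic substring: "dcd" with length 3

3


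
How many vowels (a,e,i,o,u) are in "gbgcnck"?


Input: gbgcnck
Checking each character:
  'g' at position 0: consonant
  'b' at position 1: consonant
  'g' at position 2: consonant
  'c' at position 3: consonant
  'n' at position 4: consonant
  'c' at position 5: consonant
  'k' at position 6: consonant
Total vowels: 0

0


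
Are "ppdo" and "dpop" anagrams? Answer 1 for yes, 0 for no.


Strings: "ppdo", "dpop"
Sorted first:  dopp
Sorted second: dopp
Sorted forms match => anagrams

1


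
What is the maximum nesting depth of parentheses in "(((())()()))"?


Input: "(((())()()))"
Tracking depth:
  Position 0 '(': depth becomes 1
  Position 1 '(': depth becomes 2
  Position 2 '(': depth becomes 3
  Position 3 '(': depth becomes 4
  Position 4 ')': depth becomes 3
  Position 5 ')': depth becomes 2
  Position 6 '(': depth becomes 3
  Position 7 ')': depth becomes 2
  Position 8 '(': depth becomes 3
  Position 9 ')': depth becomes 2
  Position 10 ')': depth becomes 1
  Position 11 ')': depth becomes 0
Maximum depth reached: 4

4


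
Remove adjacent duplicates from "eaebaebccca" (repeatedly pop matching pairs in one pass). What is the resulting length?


Input: eaebaebccca
Stack-based adjacent duplicate removal:
  Read 'e': push. Stack: e
  Read 'a': push. Stack: ea
  Read 'e': push. Stack: eae
  Read 'b': push. Stack: eaeb
  Read 'a': push. Stack: eaeba
  Read 'e': push. Stack: eaebae
  Read 'b': push. Stack: eaebaeb
  Read 'c': push. Stack: eaebaebc
  Read 'c': matches stack top 'c' => pop. Stack: eaebaeb
  Read 'c': push. Stack: eaebaebc
  Read 'a': push. Stack: eaebaebca
Final stack: "eaebaebca" (length 9)

9


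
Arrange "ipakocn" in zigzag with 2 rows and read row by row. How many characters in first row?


Zigzag "ipakocn" into 2 rows:
Placing characters:
  'i' => row 0
  'p' => row 1
  'a' => row 0
  'k' => row 1
  'o' => row 0
  'c' => row 1
  'n' => row 0
Rows:
  Row 0: "iaon"
  Row 1: "pkc"
First row length: 4

4


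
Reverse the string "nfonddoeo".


Input: nfonddoeo
Reading characters right to left:
  Position 8: 'o'
  Position 7: 'e'
  Position 6: 'o'
  Position 5: 'd'
  Position 4: 'd'
  Position 3: 'n'
  Position 2: 'o'
  Position 1: 'f'
  Position 0: 'n'
Reversed: oeoddnofn

oeoddnofn


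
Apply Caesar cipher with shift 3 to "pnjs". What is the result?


Caesar cipher: shift "pnjs" by 3
  'p' (pos 15) + 3 = pos 18 = 's'
  'n' (pos 13) + 3 = pos 16 = 'q'
  'j' (pos 9) + 3 = pos 12 = 'm'
  's' (pos 18) + 3 = pos 21 = 'v'
Result: sqmv

sqmv


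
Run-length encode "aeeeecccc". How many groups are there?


Input: aeeeecccc
Scanning for consecutive runs:
  Group 1: 'a' x 1 (positions 0-0)
  Group 2: 'e' x 4 (positions 1-4)
  Group 3: 'c' x 4 (positions 5-8)
Total groups: 3

3


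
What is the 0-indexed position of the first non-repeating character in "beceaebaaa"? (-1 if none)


Input: beceaebaaa
Character frequencies:
  'a': 4
  'b': 2
  'c': 1
  'e': 3
Scanning left to right for freq == 1:
  Position 0 ('b'): freq=2, skip
  Position 1 ('e'): freq=3, skip
  Position 2 ('c'): unique! => answer = 2

2


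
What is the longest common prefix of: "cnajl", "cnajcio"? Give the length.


Words: cnajl, cnajcio
  Position 0: all 'c' => match
  Position 1: all 'n' => match
  Position 2: all 'a' => match
  Position 3: all 'j' => match
  Position 4: ('l', 'c') => mismatch, stop
LCP = "cnaj" (length 4)

4


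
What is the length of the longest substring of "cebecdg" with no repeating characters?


Input: "cebecdg"
Sliding window (track last position of each char):
  Position 0 ('c'): window [0,0] length 1 -- new best
  Position 1 ('e'): window [0,1] length 2 -- new best
  Position 2 ('b'): window [0,2] length 3 -- new best
  Position 3 ('e'): repeat (last at 1), move window start to 2
  Position 3 ('e'): window [2,3] length 2
  Position 4 ('c'): window [2,4] length 3
  Position 5 ('d'): window [2,5] length 4 -- new best
  Position 6 ('g'): window [2,6] length 5 -- new best
Longest substring with no repeats: "becdg" with length 5

5


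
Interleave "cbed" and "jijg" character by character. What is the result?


Interleaving "cbed" and "jijg":
  Position 0: 'c' from first, 'j' from second => "cj"
  Position 1: 'b' from first, 'i' from second => "bi"
  Position 2: 'e' from first, 'j' from second => "ej"
  Position 3: 'd' from first, 'g' from second => "dg"
Result: cjbiejdg

cjbiejdg


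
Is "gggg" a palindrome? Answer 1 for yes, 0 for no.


Input: gggg
Reversed: gggg
  Compare pos 0 ('g') with pos 3 ('g'): match
  Compare pos 1 ('g') with pos 2 ('g'): match
Result: palindrome

1


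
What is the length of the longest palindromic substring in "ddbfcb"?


Input: "ddbfcb"
Checking substrings for palindromes:
  [0:2] "dd" (len 2) => palindrome
Longest palindromic substring: "dd" with length 2

2


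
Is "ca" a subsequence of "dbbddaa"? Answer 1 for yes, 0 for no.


Check if "ca" is a subsequence of "dbbddaa"
Greedy scan:
  Position 0 ('d'): no match needed
  Position 1 ('b'): no match needed
  Position 2 ('b'): no match needed
  Position 3 ('d'): no match needed
  Position 4 ('d'): no match needed
  Position 5 ('a'): no match needed
  Position 6 ('a'): no match needed
Only matched 0/2 characters => not a subsequence

0


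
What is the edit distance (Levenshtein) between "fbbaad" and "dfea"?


Computing edit distance: "fbbaad" -> "dfea"
DP table:
           d    f    e    a
      0    1    2    3    4
  f   1    1    1    2    3
  b   2    2    2    2    3
  b   3    3    3    3    3
  a   4    4    4    4    3
  a   5    5    5    5    4
  d   6    5    6    6    5
Edit distance = dp[6][4] = 5

5


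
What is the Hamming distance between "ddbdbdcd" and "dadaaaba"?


Comparing "ddbdbdcd" and "dadaaaba" position by position:
  Position 0: 'd' vs 'd' => same
  Position 1: 'd' vs 'a' => differ
  Position 2: 'b' vs 'd' => differ
  Position 3: 'd' vs 'a' => differ
  Position 4: 'b' vs 'a' => differ
  Position 5: 'd' vs 'a' => differ
  Position 6: 'c' vs 'b' => differ
  Position 7: 'd' vs 'a' => differ
Total differences (Hamming distance): 7

7


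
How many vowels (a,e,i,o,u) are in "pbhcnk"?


Input: pbhcnk
Checking each character:
  'p' at position 0: consonant
  'b' at position 1: consonant
  'h' at position 2: consonant
  'c' at position 3: consonant
  'n' at position 4: consonant
  'k' at position 5: consonant
Total vowels: 0

0


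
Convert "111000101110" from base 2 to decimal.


Input: "111000101110" in base 2
Positional expansion:
  Digit '1' (value 1) x 2^11 = 2048
  Digit '1' (value 1) x 2^10 = 1024
  Digit '1' (value 1) x 2^9 = 512
  Digit '0' (value 0) x 2^8 = 0
  Digit '0' (value 0) x 2^7 = 0
  Digit '0' (value 0) x 2^6 = 0
  Digit '1' (value 1) x 2^5 = 32
  Digit '0' (value 0) x 2^4 = 0
  Digit '1' (value 1) x 2^3 = 8
  Digit '1' (value 1) x 2^2 = 4
  Digit '1' (value 1) x 2^1 = 2
  Digit '0' (value 0) x 2^0 = 0
Sum = 3630

3630


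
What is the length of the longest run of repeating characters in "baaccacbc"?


Input: "baaccacbc"
Scanning for longest run:
  Position 1 ('a'): new char, reset run to 1
  Position 2 ('a'): continues run of 'a', length=2
  Position 3 ('c'): new char, reset run to 1
  Position 4 ('c'): continues run of 'c', length=2
  Position 5 ('a'): new char, reset run to 1
  Position 6 ('c'): new char, reset run to 1
  Position 7 ('b'): new char, reset run to 1
  Position 8 ('c'): new char, reset run to 1
Longest run: 'a' with length 2

2


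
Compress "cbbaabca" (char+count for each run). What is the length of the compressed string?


Input: cbbaabca
Runs:
  'c' x 1 => "c1"
  'b' x 2 => "b2"
  'a' x 2 => "a2"
  'b' x 1 => "b1"
  'c' x 1 => "c1"
  'a' x 1 => "a1"
Compressed: "c1b2a2b1c1a1"
Compressed length: 12

12


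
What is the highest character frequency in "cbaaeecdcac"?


Input: cbaaeecdcac
Character counts:
  'a': 3
  'b': 1
  'c': 4
  'd': 1
  'e': 2
Maximum frequency: 4

4


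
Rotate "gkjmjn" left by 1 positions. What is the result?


Input: "gkjmjn", rotate left by 1
First 1 characters: "g"
Remaining characters: "kjmjn"
Concatenate remaining + first: "kjmjn" + "g" = "kjmjng"

kjmjng


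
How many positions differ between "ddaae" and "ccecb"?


Comparing "ddaae" and "ccecb" position by position:
  Position 0: 'd' vs 'c' => DIFFER
  Position 1: 'd' vs 'c' => DIFFER
  Position 2: 'a' vs 'e' => DIFFER
  Position 3: 'a' vs 'c' => DIFFER
  Position 4: 'e' vs 'b' => DIFFER
Positions that differ: 5

5


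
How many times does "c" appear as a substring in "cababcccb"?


Searching for "c" in "cababcccb"
Scanning each position:
  Position 0: "c" => MATCH
  Position 1: "a" => no
  Position 2: "b" => no
  Position 3: "a" => no
  Position 4: "b" => no
  Position 5: "c" => MATCH
  Position 6: "c" => MATCH
  Position 7: "c" => MATCH
  Position 8: "b" => no
Total occurrences: 4

4


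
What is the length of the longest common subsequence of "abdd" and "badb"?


LCS of "abdd" and "badb"
DP table:
           b    a    d    b
      0    0    0    0    0
  a   0    0    1    1    1
  b   0    1    1    1    2
  d   0    1    1    2    2
  d   0    1    1    2    2
LCS length = dp[4][4] = 2

2


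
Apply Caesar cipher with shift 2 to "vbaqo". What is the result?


Caesar cipher: shift "vbaqo" by 2
  'v' (pos 21) + 2 = pos 23 = 'x'
  'b' (pos 1) + 2 = pos 3 = 'd'
  'a' (pos 0) + 2 = pos 2 = 'c'
  'q' (pos 16) + 2 = pos 18 = 's'
  'o' (pos 14) + 2 = pos 16 = 'q'
Result: xdcsq

xdcsq


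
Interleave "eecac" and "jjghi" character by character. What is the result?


Interleaving "eecac" and "jjghi":
  Position 0: 'e' from first, 'j' from second => "ej"
  Position 1: 'e' from first, 'j' from second => "ej"
  Position 2: 'c' from first, 'g' from second => "cg"
  Position 3: 'a' from first, 'h' from second => "ah"
  Position 4: 'c' from first, 'i' from second => "ci"
Result: ejejcgahci

ejejcgahci


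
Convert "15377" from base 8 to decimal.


Input: "15377" in base 8
Positional expansion:
  Digit '1' (value 1) x 8^4 = 4096
  Digit '5' (value 5) x 8^3 = 2560
  Digit '3' (value 3) x 8^2 = 192
  Digit '7' (value 7) x 8^1 = 56
  Digit '7' (value 7) x 8^0 = 7
Sum = 6911

6911


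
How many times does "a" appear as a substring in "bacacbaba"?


Searching for "a" in "bacacbaba"
Scanning each position:
  Position 0: "b" => no
  Position 1: "a" => MATCH
  Position 2: "c" => no
  Position 3: "a" => MATCH
  Position 4: "c" => no
  Position 5: "b" => no
  Position 6: "a" => MATCH
  Position 7: "b" => no
  Position 8: "a" => MATCH
Total occurrences: 4

4


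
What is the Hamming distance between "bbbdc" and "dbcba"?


Comparing "bbbdc" and "dbcba" position by position:
  Position 0: 'b' vs 'd' => differ
  Position 1: 'b' vs 'b' => same
  Position 2: 'b' vs 'c' => differ
  Position 3: 'd' vs 'b' => differ
  Position 4: 'c' vs 'a' => differ
Total differences (Hamming distance): 4

4


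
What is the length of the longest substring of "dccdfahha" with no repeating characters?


Input: "dccdfahha"
Sliding window (track last position of each char):
  Position 0 ('d'): window [0,0] length 1 -- new best
  Position 1 ('c'): window [0,1] length 2 -- new best
  Position 2 ('c'): repeat (last at 1), move window start to 2
  Position 2 ('c'): window [2,2] length 1
  Position 3 ('d'): window [2,3] length 2
  Position 4 ('f'): window [2,4] length 3 -- new best
  Position 5 ('a'): window [2,5] length 4 -- new best
  Position 6 ('h'): window [2,6] length 5 -- new best
  Position 7 ('h'): repeat (last at 6), move window start to 7
  Position 7 ('h'): window [7,7] length 1
  Position 8 ('a'): window [7,8] length 2
Longest substring with no repeats: "cdfah" with length 5

5


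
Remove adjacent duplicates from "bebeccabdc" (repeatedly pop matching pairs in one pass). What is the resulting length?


Input: bebeccabdc
Stack-based adjacent duplicate removal:
  Read 'b': push. Stack: b
  Read 'e': push. Stack: be
  Read 'b': push. Stack: beb
  Read 'e': push. Stack: bebe
  Read 'c': push. Stack: bebec
  Read 'c': matches stack top 'c' => pop. Stack: bebe
  Read 'a': push. Stack: bebea
  Read 'b': push. Stack: bebeab
  Read 'd': push. Stack: bebeabd
  Read 'c': push. Stack: bebeabdc
Final stack: "bebeabdc" (length 8)

8


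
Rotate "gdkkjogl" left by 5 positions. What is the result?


Input: "gdkkjogl", rotate left by 5
First 5 characters: "gdkkj"
Remaining characters: "ogl"
Concatenate remaining + first: "ogl" + "gdkkj" = "oglgdkkj"

oglgdkkj


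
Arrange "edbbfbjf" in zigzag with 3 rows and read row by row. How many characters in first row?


Zigzag "edbbfbjf" into 3 rows:
Placing characters:
  'e' => row 0
  'd' => row 1
  'b' => row 2
  'b' => row 1
  'f' => row 0
  'b' => row 1
  'j' => row 2
  'f' => row 1
Rows:
  Row 0: "ef"
  Row 1: "dbbf"
  Row 2: "bj"
First row length: 2

2


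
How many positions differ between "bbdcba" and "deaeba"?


Comparing "bbdcba" and "deaeba" position by position:
  Position 0: 'b' vs 'd' => DIFFER
  Position 1: 'b' vs 'e' => DIFFER
  Position 2: 'd' vs 'a' => DIFFER
  Position 3: 'c' vs 'e' => DIFFER
  Position 4: 'b' vs 'b' => same
  Position 5: 'a' vs 'a' => same
Positions that differ: 4

4


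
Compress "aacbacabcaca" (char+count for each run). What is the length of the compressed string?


Input: aacbacabcaca
Runs:
  'a' x 2 => "a2"
  'c' x 1 => "c1"
  'b' x 1 => "b1"
  'a' x 1 => "a1"
  'c' x 1 => "c1"
  'a' x 1 => "a1"
  'b' x 1 => "b1"
  'c' x 1 => "c1"
  'a' x 1 => "a1"
  'c' x 1 => "c1"
  'a' x 1 => "a1"
Compressed: "a2c1b1a1c1a1b1c1a1c1a1"
Compressed length: 22

22


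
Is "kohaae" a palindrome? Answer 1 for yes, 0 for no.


Input: kohaae
Reversed: eaahok
  Compare pos 0 ('k') with pos 5 ('e'): MISMATCH
  Compare pos 1 ('o') with pos 4 ('a'): MISMATCH
  Compare pos 2 ('h') with pos 3 ('a'): MISMATCH
Result: not a palindrome

0


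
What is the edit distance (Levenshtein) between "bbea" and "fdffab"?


Computing edit distance: "bbea" -> "fdffab"
DP table:
           f    d    f    f    a    b
      0    1    2    3    4    5    6
  b   1    1    2    3    4    5    5
  b   2    2    2    3    4    5    5
  e   3    3    3    3    4    5    6
  a   4    4    4    4    4    4    5
Edit distance = dp[4][6] = 5

5


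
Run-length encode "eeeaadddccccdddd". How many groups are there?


Input: eeeaadddccccdddd
Scanning for consecutive runs:
  Group 1: 'e' x 3 (positions 0-2)
  Group 2: 'a' x 2 (positions 3-4)
  Group 3: 'd' x 3 (positions 5-7)
  Group 4: 'c' x 4 (positions 8-11)
  Group 5: 'd' x 4 (positions 12-15)
Total groups: 5

5


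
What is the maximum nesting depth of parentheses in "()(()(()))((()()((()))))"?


Input: "()(()(()))((()()((()))))"
Tracking depth:
  Position 0 '(': depth becomes 1
  Position 1 ')': depth becomes 0
  Position 2 '(': depth becomes 1
  Position 3 '(': depth becomes 2
  Position 4 ')': depth becomes 1
  Position 5 '(': depth becomes 2
  Position 6 '(': depth becomes 3
  Position 7 ')': depth becomes 2
  Position 8 ')': depth becomes 1
  Position 9 ')': depth becomes 0
  Position 10 '(': depth becomes 1
  Position 11 '(': depth becomes 2
  Position 12 '(': depth becomes 3
  Position 13 ')': depth becomes 2
  Position 14 '(': depth becomes 3
  Position 15 ')': depth becomes 2
  Position 16 '(': depth becomes 3
  Position 17 '(': depth becomes 4
  Position 18 '(': depth becomes 5
  Position 19 ')': depth becomes 4
  Position 20 ')': depth becomes 3
  Position 21 ')': depth becomes 2
  Position 22 ')': depth becomes 1
  Position 23 ')': depth becomes 0
Maximum depth reached: 5

5


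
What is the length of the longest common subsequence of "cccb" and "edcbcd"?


LCS of "cccb" and "edcbcd"
DP table:
           e    d    c    b    c    d
      0    0    0    0    0    0    0
  c   0    0    0    1    1    1    1
  c   0    0    0    1    1    2    2
  c   0    0    0    1    1    2    2
  b   0    0    0    1    2    2    2
LCS length = dp[4][6] = 2

2
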